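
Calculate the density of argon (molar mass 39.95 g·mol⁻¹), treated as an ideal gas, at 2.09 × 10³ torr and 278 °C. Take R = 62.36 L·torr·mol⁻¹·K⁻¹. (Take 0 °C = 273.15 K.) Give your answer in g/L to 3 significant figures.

ρ = PM/(RT) = (2.09e+03 × 39.95) / (62.36 × 551.1)

ρ ≈ 2.43 g/L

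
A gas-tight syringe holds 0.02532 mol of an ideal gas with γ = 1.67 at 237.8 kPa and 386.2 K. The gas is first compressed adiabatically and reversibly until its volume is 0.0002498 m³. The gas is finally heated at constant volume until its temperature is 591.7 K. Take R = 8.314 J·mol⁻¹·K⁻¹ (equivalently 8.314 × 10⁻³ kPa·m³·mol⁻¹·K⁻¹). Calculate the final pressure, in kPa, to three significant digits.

From PV = nRT: V₁ = nRT₁/P₁ = 0.0003419 m³.
Adiabatic (γ = 1.67), T V^(γ−1) and P V^γ constant: T₂ = T₁·(V₁/V₂)^(γ−1) = 476.6 K; P₂ = P₁·(V₁/V₂)^γ = 401.6 kPa.
Isochoric, so P/T is constant: V₃ = V₂; P₃ = P₂·(T₃/T₂) = 498.6 kPa.

P₃ ≈ 499 kPa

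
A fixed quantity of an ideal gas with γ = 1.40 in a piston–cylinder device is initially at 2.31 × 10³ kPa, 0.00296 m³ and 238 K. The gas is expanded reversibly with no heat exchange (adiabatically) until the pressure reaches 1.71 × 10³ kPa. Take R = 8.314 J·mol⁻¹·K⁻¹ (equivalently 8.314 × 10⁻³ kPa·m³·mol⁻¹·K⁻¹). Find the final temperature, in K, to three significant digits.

T₂ ≈ 218 K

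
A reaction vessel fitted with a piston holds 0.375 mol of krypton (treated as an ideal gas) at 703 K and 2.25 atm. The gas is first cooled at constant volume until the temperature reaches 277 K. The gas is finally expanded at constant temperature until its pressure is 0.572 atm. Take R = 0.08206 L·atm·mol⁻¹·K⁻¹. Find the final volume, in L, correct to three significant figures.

V₃ ≈ 14.9 L

From PV = nRT: V₁ = nRT₁/P₁ = 9.615 L.
V constant ⇒ P ∝ T: V₂ = V₁; P₂ = P₁·(T₂/T₁) = 0.8866 atm.
T constant ⇒ Boyle's law P V = const: T₃ = T₂; V₃ = V₂·(P₂/P₃) = 14.90 L.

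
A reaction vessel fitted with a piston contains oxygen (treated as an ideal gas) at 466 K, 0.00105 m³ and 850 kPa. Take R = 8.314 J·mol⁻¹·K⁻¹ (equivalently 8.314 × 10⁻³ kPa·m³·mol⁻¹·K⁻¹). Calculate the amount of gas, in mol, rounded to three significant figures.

PV = nRT ⇒ n = PV/(RT) = (850 × 0.00105) / (8.314 × 10⁻³ × 466)

n ≈ 0.230 mol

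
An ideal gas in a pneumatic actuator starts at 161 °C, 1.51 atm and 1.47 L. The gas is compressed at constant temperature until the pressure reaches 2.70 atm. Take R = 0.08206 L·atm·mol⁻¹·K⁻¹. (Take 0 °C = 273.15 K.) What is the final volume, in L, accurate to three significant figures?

Convert: T₁ = 434.1 K.
T constant ⇒ Boyle's law P V = const: T₂ = T₁; V₂ = V₁·(P₁/P₂) = 0.8221 L.

V₂ ≈ 0.822 L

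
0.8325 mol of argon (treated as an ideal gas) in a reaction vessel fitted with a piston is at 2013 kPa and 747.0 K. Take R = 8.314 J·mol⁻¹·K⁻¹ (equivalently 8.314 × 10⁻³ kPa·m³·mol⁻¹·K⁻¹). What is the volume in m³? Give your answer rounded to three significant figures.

PV = nRT ⇒ V = nRT/P = (0.8325 × 8.314 × 10⁻³ × 747.0) / 2013

V ≈ 0.00257 m³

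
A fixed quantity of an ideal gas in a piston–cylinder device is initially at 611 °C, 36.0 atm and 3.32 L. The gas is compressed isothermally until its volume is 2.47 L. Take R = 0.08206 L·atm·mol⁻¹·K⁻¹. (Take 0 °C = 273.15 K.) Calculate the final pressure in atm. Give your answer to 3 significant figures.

Convert: T₁ = 884.1 K.
Isothermal, so P V is constant: T₂ = T₁; P₂ = P₁·(V₁/V₂) = 48.39 atm.

P₂ ≈ 48.4 atm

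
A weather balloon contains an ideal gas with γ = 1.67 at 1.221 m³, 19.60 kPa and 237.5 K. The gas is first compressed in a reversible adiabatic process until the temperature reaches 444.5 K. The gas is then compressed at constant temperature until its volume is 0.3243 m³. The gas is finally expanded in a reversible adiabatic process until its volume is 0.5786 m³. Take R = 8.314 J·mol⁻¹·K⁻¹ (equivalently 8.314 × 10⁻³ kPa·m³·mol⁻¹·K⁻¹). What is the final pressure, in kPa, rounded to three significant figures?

P₄ ≈ 52.5 kPa

Adiabatic (γ = 1.67), T V^(γ−1) and P V^γ constant: P₂ = P₁·(T₂/T₁)^(γ/(γ−1)) = 93.49 kPa; V₂ = V₁·(T₁/T₂)^(1/(γ−1)) = 0.4791 m³.
T constant ⇒ Boyle's law P V = const: T₃ = T₂; P₃ = P₂·(V₂/V₃) = 138.1 kPa.
Reversible adiabatic, γ = 1.67: T₄ = T₃·(V₃/V₄)^(γ−1) = 301.6 K; P₄ = P₃·(V₃/V₄)^γ = 52.52 kPa.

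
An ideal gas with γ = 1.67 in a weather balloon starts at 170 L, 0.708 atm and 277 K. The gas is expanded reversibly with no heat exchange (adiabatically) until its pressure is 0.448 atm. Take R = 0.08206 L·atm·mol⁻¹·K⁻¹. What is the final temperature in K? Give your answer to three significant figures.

Adiabatic (γ = 1.67), T V^(γ−1) and P V^γ constant: T₂ = T₁·(P₂/P₁)^((γ−1)/γ) = 230.5 K; V₂ = V₁·(P₁/P₂)^(1/γ) = 223.6 L.

T₂ ≈ 231 K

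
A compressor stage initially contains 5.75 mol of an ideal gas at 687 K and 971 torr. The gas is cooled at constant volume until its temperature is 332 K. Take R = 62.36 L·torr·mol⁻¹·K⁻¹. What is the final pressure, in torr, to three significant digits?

P₂ ≈ 469 torr

From PV = nRT: V₁ = nRT₁/P₁ = 253.7 L.
Isochoric, so P/T is constant: V₂ = V₁; P₂ = P₁·(T₂/T₁) = 469.2 torr.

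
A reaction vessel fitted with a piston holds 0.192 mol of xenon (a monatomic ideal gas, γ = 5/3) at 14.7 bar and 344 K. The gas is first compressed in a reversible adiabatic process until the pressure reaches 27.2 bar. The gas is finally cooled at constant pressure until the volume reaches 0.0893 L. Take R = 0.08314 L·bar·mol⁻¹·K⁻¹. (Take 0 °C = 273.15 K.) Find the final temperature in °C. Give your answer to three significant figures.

T₃ ≈ -121 °C

From PV = nRT: V₁ = nRT₁/P₁ = 0.3736 L.
Reversible adiabatic, γ = 5/3: T₂ = T₁·(P₂/P₁)^((γ−1)/γ) = 440.0 K; V₂ = V₁·(P₁/P₂)^(1/γ) = 0.2582 L.
P constant ⇒ V ∝ T: P₃ = P₂; T₃ = T₂·(V₃/V₂) = 152.2 K.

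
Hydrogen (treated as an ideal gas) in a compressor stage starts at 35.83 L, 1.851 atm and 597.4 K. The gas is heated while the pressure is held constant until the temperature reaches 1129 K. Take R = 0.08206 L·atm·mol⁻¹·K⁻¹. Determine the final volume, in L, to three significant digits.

V₂ ≈ 67.7 L

P constant ⇒ V ∝ T: P₂ = P₁; V₂ = V₁·(T₂/T₁) = 67.71 L.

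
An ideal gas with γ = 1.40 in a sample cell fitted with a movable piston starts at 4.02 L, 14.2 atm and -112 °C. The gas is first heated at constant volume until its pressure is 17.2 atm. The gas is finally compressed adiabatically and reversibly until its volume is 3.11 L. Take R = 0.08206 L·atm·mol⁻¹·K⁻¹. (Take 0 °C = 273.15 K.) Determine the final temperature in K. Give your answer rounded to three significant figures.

Convert: T₁ = 161.1 K.
Isochoric, so P/T is constant: V₂ = V₁; T₂ = T₁·(P₂/P₁) = 195.2 K.
Reversible adiabatic, γ = 1.40: T₃ = T₂·(V₂/V₃)^(γ−1) = 216.3 K; P₃ = P₂·(V₂/V₃)^γ = 24.64 atm.

T₃ ≈ 216 K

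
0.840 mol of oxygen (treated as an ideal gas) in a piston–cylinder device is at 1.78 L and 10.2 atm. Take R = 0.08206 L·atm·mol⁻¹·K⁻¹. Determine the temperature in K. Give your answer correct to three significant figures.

T ≈ 263 K

PV = nRT ⇒ T = PV/(nR) = (10.2 × 1.78) / (0.840 × 0.08206)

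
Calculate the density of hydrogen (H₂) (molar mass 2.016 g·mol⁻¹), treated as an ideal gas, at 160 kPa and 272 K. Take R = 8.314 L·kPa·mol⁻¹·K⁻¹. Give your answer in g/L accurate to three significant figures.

ρ = PM/(RT) = (160 × 2.016) / (8.314 × 272.0)

ρ ≈ 0.143 g/L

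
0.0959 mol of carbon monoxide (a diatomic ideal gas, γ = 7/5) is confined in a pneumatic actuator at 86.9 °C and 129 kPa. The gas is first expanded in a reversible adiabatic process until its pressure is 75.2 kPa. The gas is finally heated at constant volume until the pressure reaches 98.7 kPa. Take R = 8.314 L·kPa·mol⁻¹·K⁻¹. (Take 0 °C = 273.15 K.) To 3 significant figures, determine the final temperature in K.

T₃ ≈ 405 K

Convert: T₁ = 360.0 K.
From PV = nRT: V₁ = nRT₁/P₁ = 2.225 L.
Reversible adiabatic, γ = 7/5: T₂ = T₁·(P₂/P₁)^((γ−1)/γ) = 308.6 K; V₂ = V₁·(P₁/P₂)^(1/γ) = 3.272 L.
V constant ⇒ P ∝ T: V₃ = V₂; T₃ = T₂·(P₃/P₂) = 405.0 K.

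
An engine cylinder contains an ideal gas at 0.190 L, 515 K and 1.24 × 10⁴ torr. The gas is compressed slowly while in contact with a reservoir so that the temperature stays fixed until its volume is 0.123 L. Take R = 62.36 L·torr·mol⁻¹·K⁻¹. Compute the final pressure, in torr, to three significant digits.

T constant ⇒ Boyle's law P V = const: T₂ = T₁; P₂ = P₁·(V₁/V₂) = 1.915e+04 torr.

P₂ ≈ 1.92e+04 torr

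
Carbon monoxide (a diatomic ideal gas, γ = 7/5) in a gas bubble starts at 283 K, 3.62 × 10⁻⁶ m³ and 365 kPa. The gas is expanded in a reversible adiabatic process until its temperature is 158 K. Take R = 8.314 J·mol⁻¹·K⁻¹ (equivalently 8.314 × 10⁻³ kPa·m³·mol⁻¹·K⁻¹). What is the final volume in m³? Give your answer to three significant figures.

V₂ ≈ 1.55e-05 m³

Adiabatic (γ = 7/5), T V^(γ−1) and P V^γ constant: P₂ = P₁·(T₂/T₁)^(γ/(γ−1)) = 47.46 kPa; V₂ = V₁·(T₁/T₂)^(1/(γ−1)) = 1.554e-05 m³.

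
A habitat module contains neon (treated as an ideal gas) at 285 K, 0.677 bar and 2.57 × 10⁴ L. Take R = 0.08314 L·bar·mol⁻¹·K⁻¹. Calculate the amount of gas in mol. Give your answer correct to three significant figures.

PV = nRT ⇒ n = PV/(RT) = (0.677 × 2.57e+04) / (0.08314 × 285)

n ≈ 734 mol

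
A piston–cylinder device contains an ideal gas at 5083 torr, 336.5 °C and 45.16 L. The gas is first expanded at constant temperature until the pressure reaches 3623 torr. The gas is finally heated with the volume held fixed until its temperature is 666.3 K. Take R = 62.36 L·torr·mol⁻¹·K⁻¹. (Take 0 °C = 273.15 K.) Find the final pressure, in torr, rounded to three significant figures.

P₃ ≈ 3.96e+03 torr

Convert: T₁ = 609.6 K.
Isothermal, so P V is constant: T₂ = T₁; V₂ = V₁·(P₁/P₂) = 63.36 L.
V constant ⇒ P ∝ T: V₃ = V₂; P₃ = P₂·(T₃/T₂) = 3960 torr.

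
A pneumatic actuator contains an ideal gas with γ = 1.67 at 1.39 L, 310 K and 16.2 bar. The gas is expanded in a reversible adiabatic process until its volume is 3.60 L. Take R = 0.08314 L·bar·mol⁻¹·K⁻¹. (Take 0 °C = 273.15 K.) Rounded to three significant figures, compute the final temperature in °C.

T₂ ≈ -109 °C

Reversible adiabatic, γ = 1.67: T₂ = T₁·(V₁/V₂)^(γ−1) = 163.9 K; P₂ = P₁·(V₁/V₂)^γ = 3.306 bar.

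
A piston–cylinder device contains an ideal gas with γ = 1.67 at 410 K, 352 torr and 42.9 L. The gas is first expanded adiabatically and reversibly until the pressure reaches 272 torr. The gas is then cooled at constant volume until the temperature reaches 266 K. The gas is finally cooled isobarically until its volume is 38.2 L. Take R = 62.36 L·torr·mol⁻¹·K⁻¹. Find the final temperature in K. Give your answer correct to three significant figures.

Adiabatic (γ = 1.67), T V^(γ−1) and P V^γ constant: T₂ = T₁·(P₂/P₁)^((γ−1)/γ) = 369.7 K; V₂ = V₁·(P₁/P₂)^(1/γ) = 50.06 L.
V constant ⇒ P ∝ T: V₃ = V₂; P₃ = P₂·(T₃/T₂) = 195.7 torr.
P constant ⇒ V ∝ T: P₄ = P₃; T₄ = T₃·(V₄/V₃) = 203.0 K.

T₄ ≈ 203 K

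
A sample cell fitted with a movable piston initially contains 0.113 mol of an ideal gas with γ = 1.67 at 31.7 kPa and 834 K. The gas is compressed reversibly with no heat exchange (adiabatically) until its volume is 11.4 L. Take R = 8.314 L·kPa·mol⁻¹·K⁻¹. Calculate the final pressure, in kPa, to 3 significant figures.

P₂ ≈ 115 kPa

From PV = nRT: V₁ = nRT₁/P₁ = 24.72 L.
Adiabatic (γ = 1.67), T V^(γ−1) and P V^γ constant: T₂ = T₁·(V₁/V₂)^(γ−1) = 1401 K; P₂ = P₁·(V₁/V₂)^γ = 115.4 kPa.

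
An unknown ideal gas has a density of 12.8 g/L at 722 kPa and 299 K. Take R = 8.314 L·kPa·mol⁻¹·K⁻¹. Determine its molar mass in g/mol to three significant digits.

ρ = PM/(RT) ⇒ M = ρRT/P = (12.8 × 8.314 × 299.0) / 722

M ≈ 44.1 g/mol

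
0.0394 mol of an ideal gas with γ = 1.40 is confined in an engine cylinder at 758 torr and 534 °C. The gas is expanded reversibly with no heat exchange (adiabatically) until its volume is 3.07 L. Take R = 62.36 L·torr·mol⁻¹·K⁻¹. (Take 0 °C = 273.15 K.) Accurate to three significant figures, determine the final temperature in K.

Convert: T₁ = 807.1 K.
From PV = nRT: V₁ = nRT₁/P₁ = 2.616 L.
Reversible adiabatic, γ = 1.40: T₂ = T₁·(V₁/V₂)^(γ−1) = 757.1 K; P₂ = P₁·(V₁/V₂)^γ = 606.0 torr.

T₂ ≈ 757 K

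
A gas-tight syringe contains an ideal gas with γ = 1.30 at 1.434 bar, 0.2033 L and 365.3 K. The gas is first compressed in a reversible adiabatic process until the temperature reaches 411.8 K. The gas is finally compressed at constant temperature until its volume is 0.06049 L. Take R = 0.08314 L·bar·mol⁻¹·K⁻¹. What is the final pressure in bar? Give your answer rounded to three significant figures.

P₃ ≈ 5.43 bar

Reversible adiabatic, γ = 1.30: P₂ = P₁·(T₂/T₁)^(γ/(γ−1)) = 2.410 bar; V₂ = V₁·(T₁/T₂)^(1/(γ−1)) = 0.1364 L.
Isothermal, so P V is constant: T₃ = T₂; P₃ = P₂·(V₂/V₃) = 5.433 bar.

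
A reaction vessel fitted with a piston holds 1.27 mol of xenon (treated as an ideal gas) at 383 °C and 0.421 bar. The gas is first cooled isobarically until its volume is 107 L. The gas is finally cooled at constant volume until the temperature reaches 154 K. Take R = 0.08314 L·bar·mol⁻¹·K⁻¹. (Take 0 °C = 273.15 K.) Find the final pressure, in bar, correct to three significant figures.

Convert: T₁ = 656.1 K.
From PV = nRT: V₁ = nRT₁/P₁ = 164.6 L.
Isobaric, so V/T is constant: P₂ = P₁; T₂ = T₁·(V₂/V₁) = 426.6 K.
V constant ⇒ P ∝ T: V₃ = V₂; P₃ = P₂·(T₃/T₂) = 0.1520 bar.

P₃ ≈ 0.152 bar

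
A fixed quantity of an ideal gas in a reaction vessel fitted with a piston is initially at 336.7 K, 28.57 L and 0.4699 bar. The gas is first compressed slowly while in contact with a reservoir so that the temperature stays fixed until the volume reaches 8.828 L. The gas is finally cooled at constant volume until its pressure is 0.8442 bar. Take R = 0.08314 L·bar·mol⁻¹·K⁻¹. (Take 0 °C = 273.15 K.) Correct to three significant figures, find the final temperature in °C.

T₃ ≈ -86.2 °C

Isothermal, so P V is constant: T₂ = T₁; P₂ = P₁·(V₁/V₂) = 1.521 bar.
Isochoric, so P/T is constant: V₃ = V₂; T₃ = T₂·(P₃/P₂) = 186.9 K.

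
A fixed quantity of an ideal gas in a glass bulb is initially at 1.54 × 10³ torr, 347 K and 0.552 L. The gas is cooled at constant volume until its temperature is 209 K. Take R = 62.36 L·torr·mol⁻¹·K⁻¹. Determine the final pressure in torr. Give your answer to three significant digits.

P₂ ≈ 928 torr

Isochoric, so P/T is constant: V₂ = V₁; P₂ = P₁·(T₂/T₁) = 927.6 torr.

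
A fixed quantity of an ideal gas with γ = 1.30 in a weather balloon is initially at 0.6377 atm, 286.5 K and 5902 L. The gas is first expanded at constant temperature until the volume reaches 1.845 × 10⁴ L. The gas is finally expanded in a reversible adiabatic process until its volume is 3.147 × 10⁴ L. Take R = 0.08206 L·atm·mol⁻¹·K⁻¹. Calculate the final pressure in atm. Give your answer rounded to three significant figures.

T constant ⇒ Boyle's law P V = const: T₂ = T₁; P₂ = P₁·(V₁/V₂) = 0.2040 atm.
Reversible adiabatic, γ = 1.30: T₃ = T₂·(V₂/V₃)^(γ−1) = 244.1 K; P₃ = P₂·(V₂/V₃)^γ = 0.1019 atm.

P₃ ≈ 0.102 atm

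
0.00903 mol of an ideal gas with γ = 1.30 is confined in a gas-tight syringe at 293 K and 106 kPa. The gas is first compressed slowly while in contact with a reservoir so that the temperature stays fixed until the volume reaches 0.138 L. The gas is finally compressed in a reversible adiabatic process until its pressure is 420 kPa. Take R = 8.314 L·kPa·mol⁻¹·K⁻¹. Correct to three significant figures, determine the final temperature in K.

From PV = nRT: V₁ = nRT₁/P₁ = 0.2075 L.
Isothermal, so P V is constant: T₂ = T₁; P₂ = P₁·(V₁/V₂) = 159.4 kPa.
Reversible adiabatic, γ = 1.30: T₃ = T₂·(P₃/P₂)^((γ−1)/γ) = 366.4 K; V₃ = V₂·(P₂/P₃)^(1/γ) = 0.06550 L.

T₃ ≈ 366 K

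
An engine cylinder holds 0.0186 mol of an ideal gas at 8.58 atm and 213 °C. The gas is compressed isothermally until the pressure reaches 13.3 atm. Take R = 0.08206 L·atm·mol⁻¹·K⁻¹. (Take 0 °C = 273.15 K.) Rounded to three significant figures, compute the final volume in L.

Convert: T₁ = 486.1 K.
From PV = nRT: V₁ = nRT₁/P₁ = 0.08648 L.
Isothermal, so P V is constant: T₂ = T₁; V₂ = V₁·(P₁/P₂) = 0.05579 L.

V₂ ≈ 0.0558 L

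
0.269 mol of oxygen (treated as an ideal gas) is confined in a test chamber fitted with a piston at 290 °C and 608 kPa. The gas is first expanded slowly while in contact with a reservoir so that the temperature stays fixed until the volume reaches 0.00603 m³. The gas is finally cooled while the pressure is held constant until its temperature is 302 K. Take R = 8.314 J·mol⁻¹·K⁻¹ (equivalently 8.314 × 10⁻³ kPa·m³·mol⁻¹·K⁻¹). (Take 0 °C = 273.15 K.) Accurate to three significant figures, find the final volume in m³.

Convert: T₁ = 563.1 K.
From PV = nRT: V₁ = nRT₁/P₁ = 0.002071 m³.
Isothermal, so P V is constant: T₂ = T₁; P₂ = P₁·(V₁/V₂) = 208.9 kPa.
Isobaric, so V/T is constant: P₃ = P₂; V₃ = V₂·(T₃/T₂) = 0.003234 m³.

V₃ ≈ 0.00323 m³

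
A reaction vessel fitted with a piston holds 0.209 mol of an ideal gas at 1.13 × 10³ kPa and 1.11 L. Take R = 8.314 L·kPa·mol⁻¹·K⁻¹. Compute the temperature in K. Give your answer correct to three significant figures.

T ≈ 722 K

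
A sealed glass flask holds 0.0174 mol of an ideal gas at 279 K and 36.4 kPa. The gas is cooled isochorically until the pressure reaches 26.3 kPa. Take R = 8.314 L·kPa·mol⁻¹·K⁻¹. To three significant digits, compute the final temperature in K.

From PV = nRT: V₁ = nRT₁/P₁ = 1.109 L.
Isochoric, so P/T is constant: V₂ = V₁; T₂ = T₁·(P₂/P₁) = 201.6 K.

T₂ ≈ 202 K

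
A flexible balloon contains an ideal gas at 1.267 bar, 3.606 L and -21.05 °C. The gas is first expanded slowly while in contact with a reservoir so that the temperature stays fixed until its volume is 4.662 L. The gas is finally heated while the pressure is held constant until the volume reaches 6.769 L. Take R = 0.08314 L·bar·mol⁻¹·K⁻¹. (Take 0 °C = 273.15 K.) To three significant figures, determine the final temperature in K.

Convert: T₁ = 252.1 K.
Isothermal, so P V is constant: T₂ = T₁; P₂ = P₁·(V₁/V₂) = 0.9800 bar.
Isobaric, so V/T is constant: P₃ = P₂; T₃ = T₂·(V₃/V₂) = 366.0 K.

T₃ ≈ 366 K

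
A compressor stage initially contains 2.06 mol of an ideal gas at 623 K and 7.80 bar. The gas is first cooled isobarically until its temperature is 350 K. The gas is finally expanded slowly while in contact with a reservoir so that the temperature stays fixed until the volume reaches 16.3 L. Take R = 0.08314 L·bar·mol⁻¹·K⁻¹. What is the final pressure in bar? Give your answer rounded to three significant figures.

From PV = nRT: V₁ = nRT₁/P₁ = 13.68 L.
Isobaric, so V/T is constant: P₂ = P₁; V₂ = V₁·(T₂/T₁) = 7.685 L.
Isothermal, so P V is constant: T₃ = T₂; P₃ = P₂·(V₂/V₃) = 3.678 bar.

P₃ ≈ 3.68 bar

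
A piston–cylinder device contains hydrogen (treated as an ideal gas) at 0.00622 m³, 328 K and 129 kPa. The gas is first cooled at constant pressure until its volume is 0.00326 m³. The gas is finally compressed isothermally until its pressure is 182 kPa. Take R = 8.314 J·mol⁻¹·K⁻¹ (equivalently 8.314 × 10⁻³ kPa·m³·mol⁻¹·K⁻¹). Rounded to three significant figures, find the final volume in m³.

V₃ ≈ 0.00231 m³

Isobaric, so V/T is constant: P₂ = P₁; T₂ = T₁·(V₂/V₁) = 171.9 K.
T constant ⇒ Boyle's law P V = const: T₃ = T₂; V₃ = V₂·(P₂/P₃) = 0.002311 m³.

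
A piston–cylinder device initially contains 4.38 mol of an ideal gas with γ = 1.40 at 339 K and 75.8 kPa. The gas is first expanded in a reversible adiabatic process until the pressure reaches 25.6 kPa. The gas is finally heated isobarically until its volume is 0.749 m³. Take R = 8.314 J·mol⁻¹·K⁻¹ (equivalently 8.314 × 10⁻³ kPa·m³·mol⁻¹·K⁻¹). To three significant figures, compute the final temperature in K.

From PV = nRT: V₁ = nRT₁/P₁ = 0.1629 m³.
Adiabatic (γ = 1.40), T V^(γ−1) and P V^γ constant: T₂ = T₁·(P₂/P₁)^((γ−1)/γ) = 248.6 K; V₂ = V₁·(P₁/P₂)^(1/γ) = 0.3536 m³.
P constant ⇒ V ∝ T: P₃ = P₂; T₃ = T₂·(V₃/V₂) = 526.5 K.

T₃ ≈ 527 K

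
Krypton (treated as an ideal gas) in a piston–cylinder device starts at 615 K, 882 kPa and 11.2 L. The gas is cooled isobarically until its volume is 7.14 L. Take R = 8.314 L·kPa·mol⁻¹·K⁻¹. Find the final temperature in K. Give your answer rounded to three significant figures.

T₂ ≈ 392 K

P constant ⇒ V ∝ T: P₂ = P₁; T₂ = T₁·(V₂/V₁) = 392.1 K.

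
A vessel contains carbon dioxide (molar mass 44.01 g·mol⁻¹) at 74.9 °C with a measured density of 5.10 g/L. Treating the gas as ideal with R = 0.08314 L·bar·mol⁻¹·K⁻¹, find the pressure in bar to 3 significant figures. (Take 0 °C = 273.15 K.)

ρ = PM/(RT) ⇒ P = ρRT/M = (5.10 × 0.08314 × 348.0) / 44.01

P ≈ 3.35 bar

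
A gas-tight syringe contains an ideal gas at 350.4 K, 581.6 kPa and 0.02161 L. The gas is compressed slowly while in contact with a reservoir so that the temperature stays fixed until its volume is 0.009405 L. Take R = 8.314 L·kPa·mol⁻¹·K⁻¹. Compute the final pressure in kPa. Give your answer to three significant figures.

T constant ⇒ Boyle's law P V = const: T₂ = T₁; P₂ = P₁·(V₁/V₂) = 1336 kPa.

P₂ ≈ 1.34e+03 kPa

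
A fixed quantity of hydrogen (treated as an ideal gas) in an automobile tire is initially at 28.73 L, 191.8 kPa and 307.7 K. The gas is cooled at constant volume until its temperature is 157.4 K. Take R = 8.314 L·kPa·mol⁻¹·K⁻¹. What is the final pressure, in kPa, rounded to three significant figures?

Isochoric, so P/T is constant: V₂ = V₁; P₂ = P₁·(T₂/T₁) = 98.11 kPa.

P₂ ≈ 98.1 kPa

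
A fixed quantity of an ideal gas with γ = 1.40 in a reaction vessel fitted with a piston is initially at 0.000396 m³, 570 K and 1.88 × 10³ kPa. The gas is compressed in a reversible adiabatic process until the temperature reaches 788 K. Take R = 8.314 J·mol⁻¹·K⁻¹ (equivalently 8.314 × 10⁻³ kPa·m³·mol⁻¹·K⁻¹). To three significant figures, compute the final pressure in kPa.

Adiabatic (γ = 1.40), T V^(γ−1) and P V^γ constant: P₂ = P₁·(T₂/T₁)^(γ/(γ−1)) = 5840 kPa; V₂ = V₁·(T₁/T₂)^(1/(γ−1)) = 0.0001762 m³.

P₂ ≈ 5.84e+03 kPa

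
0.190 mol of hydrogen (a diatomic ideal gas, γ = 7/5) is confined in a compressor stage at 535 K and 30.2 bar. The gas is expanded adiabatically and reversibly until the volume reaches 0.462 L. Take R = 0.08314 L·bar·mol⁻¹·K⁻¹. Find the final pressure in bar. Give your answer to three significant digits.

P₂ ≈ 15.0 bar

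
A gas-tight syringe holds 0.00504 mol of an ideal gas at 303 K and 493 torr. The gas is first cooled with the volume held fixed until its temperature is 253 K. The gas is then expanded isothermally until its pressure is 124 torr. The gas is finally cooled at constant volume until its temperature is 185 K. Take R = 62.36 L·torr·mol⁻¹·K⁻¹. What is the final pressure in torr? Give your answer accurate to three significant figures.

P₄ ≈ 90.7 torr

From PV = nRT: V₁ = nRT₁/P₁ = 0.1932 L.
V constant ⇒ P ∝ T: V₂ = V₁; P₂ = P₁·(T₂/T₁) = 411.6 torr.
Isothermal, so P V is constant: T₃ = T₂; V₃ = V₂·(P₂/P₃) = 0.6413 L.
V constant ⇒ P ∝ T: V₄ = V₃; P₄ = P₃·(T₄/T₃) = 90.67 torr.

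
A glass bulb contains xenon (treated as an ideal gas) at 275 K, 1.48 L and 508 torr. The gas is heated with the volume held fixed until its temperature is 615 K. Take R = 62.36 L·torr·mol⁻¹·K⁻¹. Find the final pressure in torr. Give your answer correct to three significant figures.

V constant ⇒ P ∝ T: V₂ = V₁; P₂ = P₁·(T₂/T₁) = 1136 torr.

P₂ ≈ 1.14e+03 torr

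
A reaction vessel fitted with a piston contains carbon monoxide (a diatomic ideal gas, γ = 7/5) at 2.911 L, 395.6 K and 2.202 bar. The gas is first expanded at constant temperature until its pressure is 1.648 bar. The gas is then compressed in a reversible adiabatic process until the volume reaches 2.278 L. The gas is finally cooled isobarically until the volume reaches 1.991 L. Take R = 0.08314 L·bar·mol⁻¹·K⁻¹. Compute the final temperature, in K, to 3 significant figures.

T₄ ≈ 428 K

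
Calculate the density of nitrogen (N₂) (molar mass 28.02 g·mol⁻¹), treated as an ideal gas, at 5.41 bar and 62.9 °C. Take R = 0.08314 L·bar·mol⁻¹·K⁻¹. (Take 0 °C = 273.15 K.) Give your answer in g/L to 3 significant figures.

ρ = PM/(RT) = (5.41 × 28.02) / (0.08314 × 336.0)

ρ ≈ 5.43 g/L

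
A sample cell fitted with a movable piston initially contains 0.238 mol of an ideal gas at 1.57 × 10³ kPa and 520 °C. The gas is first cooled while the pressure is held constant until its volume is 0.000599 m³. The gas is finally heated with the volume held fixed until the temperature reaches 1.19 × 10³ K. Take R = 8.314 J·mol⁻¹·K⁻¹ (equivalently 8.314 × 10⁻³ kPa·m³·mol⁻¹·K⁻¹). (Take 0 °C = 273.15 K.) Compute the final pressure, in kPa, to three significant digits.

P₃ ≈ 3.93e+03 kPa

Convert: T₁ = 793.1 K.
From PV = nRT: V₁ = nRT₁/P₁ = 0.0009996 m³.
Isobaric, so V/T is constant: P₂ = P₁; T₂ = T₁·(V₂/V₁) = 475.3 K.
V constant ⇒ P ∝ T: V₃ = V₂; P₃ = P₂·(T₃/T₂) = 3931 kPa.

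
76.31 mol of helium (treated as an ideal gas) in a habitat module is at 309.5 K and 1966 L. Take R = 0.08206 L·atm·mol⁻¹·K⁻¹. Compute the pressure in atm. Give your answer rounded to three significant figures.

PV = nRT ⇒ P = nRT/V = (76.31 × 0.08206 × 309.5) / 1966

P ≈ 0.986 atm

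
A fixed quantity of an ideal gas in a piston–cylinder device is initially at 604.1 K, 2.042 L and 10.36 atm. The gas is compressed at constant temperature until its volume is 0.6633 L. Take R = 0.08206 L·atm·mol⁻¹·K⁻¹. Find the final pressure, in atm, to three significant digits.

T constant ⇒ Boyle's law P V = const: T₂ = T₁; P₂ = P₁·(V₁/V₂) = 31.89 atm.

P₂ ≈ 31.9 atm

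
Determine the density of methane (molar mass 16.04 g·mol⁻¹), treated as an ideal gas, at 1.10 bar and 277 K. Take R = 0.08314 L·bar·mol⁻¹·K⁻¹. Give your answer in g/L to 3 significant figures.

ρ ≈ 0.766 g/L

ρ = PM/(RT) = (1.10 × 16.04) / (0.08314 × 277.0)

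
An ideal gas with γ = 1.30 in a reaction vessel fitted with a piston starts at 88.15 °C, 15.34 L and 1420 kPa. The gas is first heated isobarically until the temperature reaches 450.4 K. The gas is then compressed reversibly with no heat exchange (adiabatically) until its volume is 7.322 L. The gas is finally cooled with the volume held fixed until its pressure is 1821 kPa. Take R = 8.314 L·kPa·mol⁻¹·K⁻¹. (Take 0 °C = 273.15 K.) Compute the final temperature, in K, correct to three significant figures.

Convert: T₁ = 361.3 K.
Isobaric, so V/T is constant: P₂ = P₁; V₂ = V₁·(T₂/T₁) = 19.12 L.
Reversible adiabatic, γ = 1.30: T₃ = T₂·(V₂/V₃)^(γ−1) = 600.7 K; P₃ = P₂·(V₂/V₃)^γ = 4946 kPa.
V constant ⇒ P ∝ T: V₄ = V₃; T₄ = T₃·(P₄/P₃) = 221.2 K.

T₄ ≈ 221 K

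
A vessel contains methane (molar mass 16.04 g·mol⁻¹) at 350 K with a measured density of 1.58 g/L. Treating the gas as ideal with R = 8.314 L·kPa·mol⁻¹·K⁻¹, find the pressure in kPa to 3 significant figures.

P ≈ 287 kPa

ρ = PM/(RT) ⇒ P = ρRT/M = (1.58 × 8.314 × 350.0) / 16.04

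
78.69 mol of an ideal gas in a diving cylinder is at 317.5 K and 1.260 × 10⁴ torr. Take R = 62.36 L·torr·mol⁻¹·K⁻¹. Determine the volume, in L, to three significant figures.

V ≈ 124 L

PV = nRT ⇒ V = nRT/P = (78.69 × 62.36 × 317.5) / 1.260e+04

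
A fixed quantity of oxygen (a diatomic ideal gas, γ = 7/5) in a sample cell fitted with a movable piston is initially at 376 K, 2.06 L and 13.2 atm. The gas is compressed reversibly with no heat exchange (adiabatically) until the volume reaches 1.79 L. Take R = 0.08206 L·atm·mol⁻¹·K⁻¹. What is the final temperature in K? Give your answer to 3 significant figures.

T₂ ≈ 398 K

Adiabatic (γ = 7/5), T V^(γ−1) and P V^γ constant: T₂ = T₁·(V₁/V₂)^(γ−1) = 397.7 K; P₂ = P₁·(V₁/V₂)^γ = 16.07 atm.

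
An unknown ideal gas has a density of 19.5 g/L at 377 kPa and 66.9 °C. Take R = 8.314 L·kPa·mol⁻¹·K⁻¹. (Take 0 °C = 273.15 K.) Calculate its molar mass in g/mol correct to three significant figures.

M ≈ 146 g/mol

ρ = PM/(RT) ⇒ M = ρRT/P = (19.5 × 8.314 × 340.0) / 377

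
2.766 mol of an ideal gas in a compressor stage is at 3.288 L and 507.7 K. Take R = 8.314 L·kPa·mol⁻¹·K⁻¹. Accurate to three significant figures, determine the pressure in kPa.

P ≈ 3.55e+03 kPa

PV = nRT ⇒ P = nRT/V = (2.766 × 8.314 × 507.7) / 3.288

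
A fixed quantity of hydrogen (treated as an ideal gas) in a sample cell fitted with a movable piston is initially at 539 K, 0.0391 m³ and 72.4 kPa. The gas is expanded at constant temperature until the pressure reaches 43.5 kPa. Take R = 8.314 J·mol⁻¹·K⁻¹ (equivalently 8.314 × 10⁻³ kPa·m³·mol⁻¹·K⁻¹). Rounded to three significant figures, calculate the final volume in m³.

V₂ ≈ 0.0651 m³

T constant ⇒ Boyle's law P V = const: T₂ = T₁; V₂ = V₁·(P₁/P₂) = 0.06508 m³.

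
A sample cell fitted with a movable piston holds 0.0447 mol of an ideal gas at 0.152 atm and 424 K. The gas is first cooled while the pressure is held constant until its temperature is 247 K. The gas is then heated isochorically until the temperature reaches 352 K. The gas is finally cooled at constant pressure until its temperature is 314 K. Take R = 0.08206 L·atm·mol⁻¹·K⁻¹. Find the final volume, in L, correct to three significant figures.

From PV = nRT: V₁ = nRT₁/P₁ = 10.23 L.
P constant ⇒ V ∝ T: P₂ = P₁; V₂ = V₁·(T₂/T₁) = 5.961 L.
Isochoric, so P/T is constant: V₃ = V₂; P₃ = P₂·(T₃/T₂) = 0.2166 atm.
Isobaric, so V/T is constant: P₄ = P₃; V₄ = V₃·(T₄/T₃) = 5.317 L.

V₄ ≈ 5.32 L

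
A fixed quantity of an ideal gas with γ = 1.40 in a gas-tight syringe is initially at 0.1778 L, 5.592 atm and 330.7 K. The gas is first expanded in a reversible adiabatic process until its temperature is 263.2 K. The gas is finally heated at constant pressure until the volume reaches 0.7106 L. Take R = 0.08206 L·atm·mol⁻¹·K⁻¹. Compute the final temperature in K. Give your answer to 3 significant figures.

Adiabatic (γ = 1.40), T V^(γ−1) and P V^γ constant: P₂ = P₁·(T₂/T₁)^(γ/(γ−1)) = 2.515 atm; V₂ = V₁·(T₁/T₂)^(1/(γ−1)) = 0.3146 L.
P constant ⇒ V ∝ T: P₃ = P₂; T₃ = T₂·(V₃/V₂) = 594.4 K.

T₃ ≈ 594 K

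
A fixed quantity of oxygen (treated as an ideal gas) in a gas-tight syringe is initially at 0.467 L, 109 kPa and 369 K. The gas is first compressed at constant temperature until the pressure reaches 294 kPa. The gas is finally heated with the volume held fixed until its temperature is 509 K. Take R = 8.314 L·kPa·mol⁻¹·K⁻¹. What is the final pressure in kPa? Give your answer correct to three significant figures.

P₃ ≈ 406 kPa

T constant ⇒ Boyle's law P V = const: T₂ = T₁; V₂ = V₁·(P₁/P₂) = 0.1731 L.
Isochoric, so P/T is constant: V₃ = V₂; P₃ = P₂·(T₃/T₂) = 405.5 kPa.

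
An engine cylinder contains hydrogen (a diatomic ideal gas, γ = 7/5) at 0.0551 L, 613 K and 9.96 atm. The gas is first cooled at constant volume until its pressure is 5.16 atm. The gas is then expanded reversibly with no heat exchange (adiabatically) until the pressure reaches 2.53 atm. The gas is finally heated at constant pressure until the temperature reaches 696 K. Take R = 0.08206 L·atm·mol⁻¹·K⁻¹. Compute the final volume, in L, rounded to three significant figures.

V₄ ≈ 0.246 L

Isochoric, so P/T is constant: V₂ = V₁; T₂ = T₁·(P₂/P₁) = 317.6 K.
Adiabatic (γ = 7/5), T V^(γ−1) and P V^γ constant: T₃ = T₂·(P₃/P₂)^((γ−1)/γ) = 259.1 K; V₃ = V₂·(P₂/P₃)^(1/γ) = 0.09167 L.
Isobaric, so V/T is constant: P₄ = P₃; V₄ = V₃·(T₄/T₃) = 0.2463 L.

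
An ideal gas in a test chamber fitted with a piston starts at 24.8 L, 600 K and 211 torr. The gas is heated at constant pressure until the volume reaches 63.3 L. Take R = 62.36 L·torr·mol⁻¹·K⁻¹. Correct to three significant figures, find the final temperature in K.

T₂ ≈ 1.53e+03 K

Isobaric, so V/T is constant: P₂ = P₁; T₂ = T₁·(V₂/V₁) = 1531 K.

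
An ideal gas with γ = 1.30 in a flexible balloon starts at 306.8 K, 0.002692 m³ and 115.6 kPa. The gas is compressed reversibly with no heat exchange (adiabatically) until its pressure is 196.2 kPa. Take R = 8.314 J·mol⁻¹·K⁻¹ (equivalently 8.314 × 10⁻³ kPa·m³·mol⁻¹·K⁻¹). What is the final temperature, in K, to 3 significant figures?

T₂ ≈ 347 K

Adiabatic (γ = 1.30), T V^(γ−1) and P V^γ constant: T₂ = T₁·(P₂/P₁)^((γ−1)/γ) = 346.6 K; V₂ = V₁·(P₁/P₂)^(1/γ) = 0.001792 m³.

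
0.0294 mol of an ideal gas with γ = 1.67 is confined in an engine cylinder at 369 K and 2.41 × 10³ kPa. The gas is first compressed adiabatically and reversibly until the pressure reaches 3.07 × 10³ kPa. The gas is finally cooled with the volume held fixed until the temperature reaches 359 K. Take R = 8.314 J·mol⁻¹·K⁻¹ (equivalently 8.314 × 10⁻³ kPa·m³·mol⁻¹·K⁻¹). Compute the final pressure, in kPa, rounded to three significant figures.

From PV = nRT: V₁ = nRT₁/P₁ = 3.743e-05 m³.
Reversible adiabatic, γ = 1.67: T₂ = T₁·(P₂/P₁)^((γ−1)/γ) = 406.6 K; V₂ = V₁·(P₁/P₂)^(1/γ) = 3.238e-05 m³.
V constant ⇒ P ∝ T: V₃ = V₂; P₃ = P₂·(T₃/T₂) = 2710 kPa.

P₃ ≈ 2.71e+03 kPa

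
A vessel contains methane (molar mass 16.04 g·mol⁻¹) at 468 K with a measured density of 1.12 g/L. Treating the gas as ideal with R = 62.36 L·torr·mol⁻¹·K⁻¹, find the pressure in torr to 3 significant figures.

P ≈ 2.04e+03 torr

ρ = PM/(RT) ⇒ P = ρRT/M = (1.12 × 62.36 × 468.0) / 16.04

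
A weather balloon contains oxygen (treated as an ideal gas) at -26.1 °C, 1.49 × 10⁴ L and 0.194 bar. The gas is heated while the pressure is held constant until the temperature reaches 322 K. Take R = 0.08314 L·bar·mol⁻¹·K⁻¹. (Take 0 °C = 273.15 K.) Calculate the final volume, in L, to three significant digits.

V₂ ≈ 1.94e+04 L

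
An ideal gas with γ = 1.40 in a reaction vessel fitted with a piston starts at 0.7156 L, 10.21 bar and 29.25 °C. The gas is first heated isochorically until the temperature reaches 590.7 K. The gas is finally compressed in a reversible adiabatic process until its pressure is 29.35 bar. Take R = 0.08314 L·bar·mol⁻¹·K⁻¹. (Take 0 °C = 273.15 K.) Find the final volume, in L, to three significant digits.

V₃ ≈ 0.543 L

Convert: T₁ = 302.4 K.
V constant ⇒ P ∝ T: V₂ = V₁; P₂ = P₁·(T₂/T₁) = 19.94 bar.
Reversible adiabatic, γ = 1.40: T₃ = T₂·(P₃/P₂)^((γ−1)/γ) = 659.6 K; V₃ = V₂·(P₂/P₃)^(1/γ) = 0.5430 L.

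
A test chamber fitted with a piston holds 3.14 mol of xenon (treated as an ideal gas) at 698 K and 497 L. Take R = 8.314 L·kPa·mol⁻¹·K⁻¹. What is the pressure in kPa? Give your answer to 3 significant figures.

PV = nRT ⇒ P = nRT/V = (3.14 × 8.314 × 698) / 497

P ≈ 36.7 kPa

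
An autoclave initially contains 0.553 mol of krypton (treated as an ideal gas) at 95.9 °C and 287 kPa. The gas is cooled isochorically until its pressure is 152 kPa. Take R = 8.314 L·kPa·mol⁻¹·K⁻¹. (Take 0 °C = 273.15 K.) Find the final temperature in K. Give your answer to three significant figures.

Convert: T₁ = 369.0 K.
From PV = nRT: V₁ = nRT₁/P₁ = 5.912 L.
V constant ⇒ P ∝ T: V₂ = V₁; T₂ = T₁·(P₂/P₁) = 195.5 K.

T₂ ≈ 195 K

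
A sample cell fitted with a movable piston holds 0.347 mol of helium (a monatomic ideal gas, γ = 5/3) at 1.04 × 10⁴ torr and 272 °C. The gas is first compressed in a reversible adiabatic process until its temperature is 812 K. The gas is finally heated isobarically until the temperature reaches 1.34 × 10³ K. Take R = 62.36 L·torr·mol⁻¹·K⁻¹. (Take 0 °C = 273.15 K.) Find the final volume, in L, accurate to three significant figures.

V₃ ≈ 1.03 L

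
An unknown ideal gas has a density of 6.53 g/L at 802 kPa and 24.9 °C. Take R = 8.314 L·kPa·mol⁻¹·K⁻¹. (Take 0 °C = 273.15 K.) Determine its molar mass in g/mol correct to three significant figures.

ρ = PM/(RT) ⇒ M = ρRT/P = (6.53 × 8.314 × 298.0) / 802

M ≈ 20.2 g/mol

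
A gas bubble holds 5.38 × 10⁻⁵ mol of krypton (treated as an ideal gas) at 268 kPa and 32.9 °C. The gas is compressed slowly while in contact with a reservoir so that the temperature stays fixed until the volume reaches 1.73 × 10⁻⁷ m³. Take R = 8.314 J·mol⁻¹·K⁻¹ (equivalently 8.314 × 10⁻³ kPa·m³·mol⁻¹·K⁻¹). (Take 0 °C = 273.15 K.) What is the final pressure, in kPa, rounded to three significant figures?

P₂ ≈ 791 kPa

Convert: T₁ = 306.0 K.
From PV = nRT: V₁ = nRT₁/P₁ = 5.108e-07 m³.
Isothermal, so P V is constant: T₂ = T₁; P₂ = P₁·(V₁/V₂) = 791.3 kPa.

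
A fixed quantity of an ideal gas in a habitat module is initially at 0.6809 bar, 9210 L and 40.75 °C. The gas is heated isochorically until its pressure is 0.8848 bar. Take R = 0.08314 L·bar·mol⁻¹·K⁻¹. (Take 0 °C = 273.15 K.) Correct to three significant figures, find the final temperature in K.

T₂ ≈ 408 K

Convert: T₁ = 313.9 K.
V constant ⇒ P ∝ T: V₂ = V₁; T₂ = T₁·(P₂/P₁) = 407.9 K.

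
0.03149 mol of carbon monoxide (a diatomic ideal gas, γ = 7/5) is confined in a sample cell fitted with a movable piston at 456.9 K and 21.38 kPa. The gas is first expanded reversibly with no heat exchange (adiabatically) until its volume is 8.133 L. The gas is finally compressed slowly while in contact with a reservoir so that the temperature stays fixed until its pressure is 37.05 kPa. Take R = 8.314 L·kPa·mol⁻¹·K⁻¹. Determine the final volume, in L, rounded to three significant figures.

From PV = nRT: V₁ = nRT₁/P₁ = 5.595 L.
Adiabatic (γ = 7/5), T V^(γ−1) and P V^γ constant: T₂ = T₁·(V₁/V₂)^(γ−1) = 393.4 K; P₂ = P₁·(V₁/V₂)^γ = 12.66 kPa.
Isothermal, so P V is constant: T₃ = T₂; V₃ = V₂·(P₂/P₃) = 2.780 L.

V₃ ≈ 2.78 L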